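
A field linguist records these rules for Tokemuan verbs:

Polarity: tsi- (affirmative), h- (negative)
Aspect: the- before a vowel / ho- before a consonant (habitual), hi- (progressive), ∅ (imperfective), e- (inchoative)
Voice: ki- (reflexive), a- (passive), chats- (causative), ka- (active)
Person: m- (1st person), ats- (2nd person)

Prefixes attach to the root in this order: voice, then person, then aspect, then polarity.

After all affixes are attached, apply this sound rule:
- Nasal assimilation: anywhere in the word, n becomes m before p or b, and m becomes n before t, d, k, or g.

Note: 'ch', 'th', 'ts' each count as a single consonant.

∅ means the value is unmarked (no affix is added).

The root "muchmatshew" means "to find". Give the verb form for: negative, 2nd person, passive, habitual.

htheatsamuchmatshew

Attach voice passive a- → amuchmatshew.
Attach person 2nd person ats- → atsamuchmatshew.
Attach aspect habitual the- (before vowel 'a') → theatsamuchmatshew.
Attach polarity negative h- → htheatsamuchmatshew.
Nasal assimilation: no change.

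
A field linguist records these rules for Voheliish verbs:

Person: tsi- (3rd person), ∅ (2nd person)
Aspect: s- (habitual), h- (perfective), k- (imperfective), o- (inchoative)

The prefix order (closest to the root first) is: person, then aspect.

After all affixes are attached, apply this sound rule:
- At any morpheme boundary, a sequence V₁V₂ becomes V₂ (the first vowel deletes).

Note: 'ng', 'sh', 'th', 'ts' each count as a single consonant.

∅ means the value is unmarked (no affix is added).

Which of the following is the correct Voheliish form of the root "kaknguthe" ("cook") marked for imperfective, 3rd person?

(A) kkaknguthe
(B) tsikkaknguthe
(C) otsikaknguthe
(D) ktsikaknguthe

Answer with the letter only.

Attach person 3rd person tsi- → tsikaknguthe.
Attach aspect imperfective k- → ktsikaknguthe.
Vowel deletion: no change.
So the correct form is ktsikaknguthe, option (D).
(B) tsikkaknguthe is wrong: it has the affixes in the wrong order.
(A) kkaknguthe is wrong: it uses 2nd person instead of 3rd person for person.
(C) otsikaknguthe is wrong: it uses inchoative instead of imperfective for aspect.

D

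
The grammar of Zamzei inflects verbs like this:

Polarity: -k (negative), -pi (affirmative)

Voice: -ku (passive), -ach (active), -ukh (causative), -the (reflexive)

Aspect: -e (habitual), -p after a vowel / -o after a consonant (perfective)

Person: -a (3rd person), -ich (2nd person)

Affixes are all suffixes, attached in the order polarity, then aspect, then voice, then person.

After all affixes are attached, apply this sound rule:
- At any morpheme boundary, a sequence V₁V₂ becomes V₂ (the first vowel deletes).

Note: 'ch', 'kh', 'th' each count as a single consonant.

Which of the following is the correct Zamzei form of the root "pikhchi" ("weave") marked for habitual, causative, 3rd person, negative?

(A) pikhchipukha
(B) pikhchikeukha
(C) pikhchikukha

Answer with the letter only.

C

Attach polarity negative -k → pikhchik.
Attach aspect habitual -e → pikhchike.
Attach voice causative -ukh → pikhchikeukh.
Attach person 3rd person -a → pikhchikeukha.
Apply vowel deletion: pikhchikeukha → pikhchikukha.
So the correct form is pikhchikukha, option (C).
(A) pikhchipukha is wrong: it uses affirmative instead of negative for polarity.
(B) pikhchikeukha is wrong: it fails to apply the sound rule(s).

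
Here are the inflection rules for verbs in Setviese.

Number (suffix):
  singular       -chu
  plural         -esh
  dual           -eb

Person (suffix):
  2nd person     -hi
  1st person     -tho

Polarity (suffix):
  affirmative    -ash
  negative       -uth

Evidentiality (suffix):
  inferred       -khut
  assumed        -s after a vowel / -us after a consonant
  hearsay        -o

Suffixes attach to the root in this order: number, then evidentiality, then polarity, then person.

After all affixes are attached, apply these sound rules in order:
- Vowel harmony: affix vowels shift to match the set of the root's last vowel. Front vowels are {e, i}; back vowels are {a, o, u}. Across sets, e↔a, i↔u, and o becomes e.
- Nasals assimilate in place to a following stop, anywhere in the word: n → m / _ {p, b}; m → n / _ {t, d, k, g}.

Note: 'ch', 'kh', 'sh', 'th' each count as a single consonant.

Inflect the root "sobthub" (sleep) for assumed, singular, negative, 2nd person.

sobthubchusuthhu

Attach number singular -chu → sobthubchu.
Attach evidentiality assumed -s (after vowel 'u') → sobthubchus.
Attach polarity negative -uth → sobthubchusuth.
Attach person 2nd person -hi → sobthubchusuthhi.
Apply vowel harmony: sobthubchusuthhi → sobthubchusuthhu.
Nasal assimilation: no change.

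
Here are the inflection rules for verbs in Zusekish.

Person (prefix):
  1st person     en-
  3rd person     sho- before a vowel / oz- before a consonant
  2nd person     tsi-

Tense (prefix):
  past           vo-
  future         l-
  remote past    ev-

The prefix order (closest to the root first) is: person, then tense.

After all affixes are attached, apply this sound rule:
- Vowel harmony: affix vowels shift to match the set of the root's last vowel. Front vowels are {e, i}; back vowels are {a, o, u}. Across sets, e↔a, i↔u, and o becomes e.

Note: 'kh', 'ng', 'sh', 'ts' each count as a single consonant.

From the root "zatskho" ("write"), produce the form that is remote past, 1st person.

avanzatskho

Attach person 1st person en- → enzatskho.
Attach tense remote past ev- → evenzatskho.
Apply vowel harmony: evenzatskho → avanzatskho.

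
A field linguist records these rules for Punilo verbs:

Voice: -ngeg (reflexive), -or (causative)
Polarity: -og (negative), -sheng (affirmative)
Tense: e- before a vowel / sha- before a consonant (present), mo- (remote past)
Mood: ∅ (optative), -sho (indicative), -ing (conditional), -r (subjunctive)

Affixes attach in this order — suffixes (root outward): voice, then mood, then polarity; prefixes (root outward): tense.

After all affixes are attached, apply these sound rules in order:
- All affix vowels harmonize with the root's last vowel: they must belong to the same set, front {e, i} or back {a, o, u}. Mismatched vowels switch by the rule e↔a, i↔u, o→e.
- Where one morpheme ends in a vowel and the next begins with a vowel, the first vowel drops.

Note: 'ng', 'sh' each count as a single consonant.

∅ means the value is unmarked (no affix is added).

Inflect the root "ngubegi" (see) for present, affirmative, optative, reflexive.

Attach tense present sha- (before consonant 'ng') → shangubegi.
Attach voice reflexive -ngeg → shangubegingeg.
mood = optative: zero marking, form stays shangubegingeg.
Attach polarity affirmative -sheng → shangubegingegsheng.
Apply vowel harmony: shangubegingegsheng → shengubegingegsheng.
Vowel deletion: no change.

shengubegingegsheng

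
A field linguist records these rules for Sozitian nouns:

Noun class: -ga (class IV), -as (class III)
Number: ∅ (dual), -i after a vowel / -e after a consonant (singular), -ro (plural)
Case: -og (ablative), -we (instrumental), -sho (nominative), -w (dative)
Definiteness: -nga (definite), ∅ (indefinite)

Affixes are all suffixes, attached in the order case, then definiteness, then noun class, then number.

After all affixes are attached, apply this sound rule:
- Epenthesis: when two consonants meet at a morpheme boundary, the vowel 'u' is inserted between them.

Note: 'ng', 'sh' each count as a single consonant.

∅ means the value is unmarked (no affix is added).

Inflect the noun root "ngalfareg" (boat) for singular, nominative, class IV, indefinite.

Attach case nominative -sho → ngalfaregsho.
definiteness = indefinite: zero marking, form stays ngalfaregsho.
Attach noun class class IV -ga → ngalfaregshoga.
Attach number singular -i (after vowel 'a') → ngalfaregshogai.
Apply epenthesis: ngalfaregshogai → ngalfaregushogai.

ngalfaregushogai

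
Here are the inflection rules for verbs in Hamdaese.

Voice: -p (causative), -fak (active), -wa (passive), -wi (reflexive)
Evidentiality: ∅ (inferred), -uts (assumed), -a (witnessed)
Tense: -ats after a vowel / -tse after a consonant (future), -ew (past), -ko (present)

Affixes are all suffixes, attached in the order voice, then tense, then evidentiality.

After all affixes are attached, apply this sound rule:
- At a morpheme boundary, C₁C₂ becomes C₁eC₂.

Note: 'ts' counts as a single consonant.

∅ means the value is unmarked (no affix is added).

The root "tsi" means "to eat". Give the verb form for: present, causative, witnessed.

tsipekoa

Attach voice causative -p → tsip.
Attach tense present -ko → tsipko.
Attach evidentiality witnessed -a → tsipkoa.
Apply epenthesis: tsipkoa → tsipekoa.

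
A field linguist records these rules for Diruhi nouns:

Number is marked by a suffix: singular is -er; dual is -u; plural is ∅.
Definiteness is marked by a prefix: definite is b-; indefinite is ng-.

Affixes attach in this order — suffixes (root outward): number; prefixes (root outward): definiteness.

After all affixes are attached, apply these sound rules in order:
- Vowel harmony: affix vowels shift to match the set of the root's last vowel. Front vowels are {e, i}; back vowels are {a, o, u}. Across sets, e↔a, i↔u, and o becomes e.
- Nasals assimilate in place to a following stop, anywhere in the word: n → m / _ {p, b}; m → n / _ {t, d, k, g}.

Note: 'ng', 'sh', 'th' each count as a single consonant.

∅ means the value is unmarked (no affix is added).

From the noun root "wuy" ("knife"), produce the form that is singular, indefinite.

Attach definiteness indefinite ng- → ngwuy.
Attach number singular -er → ngwuyer.
Apply vowel harmony: ngwuyer → ngwuyar.
Nasal assimilation: no change.

ngwuyar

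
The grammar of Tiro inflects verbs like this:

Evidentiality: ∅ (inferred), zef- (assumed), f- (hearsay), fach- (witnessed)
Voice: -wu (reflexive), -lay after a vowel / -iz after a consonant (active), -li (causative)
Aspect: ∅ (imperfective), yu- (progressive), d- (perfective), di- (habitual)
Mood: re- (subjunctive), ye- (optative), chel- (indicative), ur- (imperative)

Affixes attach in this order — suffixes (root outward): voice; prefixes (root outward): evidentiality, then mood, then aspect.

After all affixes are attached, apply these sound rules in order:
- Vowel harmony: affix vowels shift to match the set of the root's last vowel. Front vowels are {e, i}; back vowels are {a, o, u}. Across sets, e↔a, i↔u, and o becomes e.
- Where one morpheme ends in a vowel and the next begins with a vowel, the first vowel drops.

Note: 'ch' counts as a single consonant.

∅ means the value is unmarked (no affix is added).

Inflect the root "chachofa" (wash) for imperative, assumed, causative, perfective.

durzafchachofalu

Attach evidentiality assumed zef- → zefchachofa.
Attach voice causative -li → zefchachofali.
Attach mood imperative ur- → urzefchachofali.
Attach aspect perfective d- → durzefchachofali.
Apply vowel harmony: durzefchachofali → durzafchachofalu.
Vowel deletion: no change.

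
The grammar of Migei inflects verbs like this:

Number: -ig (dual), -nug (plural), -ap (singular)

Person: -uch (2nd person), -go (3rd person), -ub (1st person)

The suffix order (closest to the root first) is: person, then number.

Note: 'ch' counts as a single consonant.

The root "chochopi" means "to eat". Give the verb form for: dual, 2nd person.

Attach person 2nd person -uch → chochopiuch.
Attach number dual -ig → chochopiuchig.

chochopiuchig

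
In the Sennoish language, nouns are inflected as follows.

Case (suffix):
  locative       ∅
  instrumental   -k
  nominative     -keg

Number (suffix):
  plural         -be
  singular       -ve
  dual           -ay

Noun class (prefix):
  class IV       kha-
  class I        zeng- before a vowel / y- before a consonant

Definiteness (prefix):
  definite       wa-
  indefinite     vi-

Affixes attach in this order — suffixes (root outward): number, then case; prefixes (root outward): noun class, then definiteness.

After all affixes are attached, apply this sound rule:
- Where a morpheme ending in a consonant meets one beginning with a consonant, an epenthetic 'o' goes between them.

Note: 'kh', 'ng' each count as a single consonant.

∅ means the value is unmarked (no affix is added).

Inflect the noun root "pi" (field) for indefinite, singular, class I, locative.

viyopive

Attach noun class class I y- (before consonant 'p') → ypi.
Attach definiteness indefinite vi- → viypi.
Attach number singular -ve → viypive.
case = locative: zero marking, form stays viypive.
Apply epenthesis: viypive → viyopive.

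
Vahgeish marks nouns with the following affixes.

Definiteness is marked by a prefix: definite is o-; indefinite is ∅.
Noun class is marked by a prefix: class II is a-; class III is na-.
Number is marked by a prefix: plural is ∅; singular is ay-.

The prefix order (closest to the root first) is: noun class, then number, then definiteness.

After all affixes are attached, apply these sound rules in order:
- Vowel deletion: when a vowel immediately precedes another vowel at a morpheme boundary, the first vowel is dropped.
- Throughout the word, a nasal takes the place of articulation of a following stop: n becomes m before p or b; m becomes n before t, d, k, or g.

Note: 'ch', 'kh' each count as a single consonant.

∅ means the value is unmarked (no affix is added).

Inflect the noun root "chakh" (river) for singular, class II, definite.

ayachakh

Attach noun class class II a- → achakh.
Attach number singular ay- → ayachakh.
Attach definiteness definite o- → oayachakh.
Apply vowel deletion: oayachakh → ayachakh.
Nasal assimilation: no change.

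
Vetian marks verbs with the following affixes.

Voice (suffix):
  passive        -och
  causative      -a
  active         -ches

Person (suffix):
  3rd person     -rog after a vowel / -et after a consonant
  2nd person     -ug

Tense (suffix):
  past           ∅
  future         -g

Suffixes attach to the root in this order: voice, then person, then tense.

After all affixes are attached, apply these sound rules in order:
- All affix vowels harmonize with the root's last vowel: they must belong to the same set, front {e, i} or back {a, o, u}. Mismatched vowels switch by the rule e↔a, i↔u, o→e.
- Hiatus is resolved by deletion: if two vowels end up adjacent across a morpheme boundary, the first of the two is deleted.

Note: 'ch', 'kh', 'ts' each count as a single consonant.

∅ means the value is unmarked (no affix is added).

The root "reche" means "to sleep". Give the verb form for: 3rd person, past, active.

Attach voice active -ches → recheches.
Attach person 3rd person -et (after consonant 's') → rechecheset.
tense = past: zero marking, form stays rechecheset.
Vowel harmony: no change.
Vowel deletion: no change.

rechecheset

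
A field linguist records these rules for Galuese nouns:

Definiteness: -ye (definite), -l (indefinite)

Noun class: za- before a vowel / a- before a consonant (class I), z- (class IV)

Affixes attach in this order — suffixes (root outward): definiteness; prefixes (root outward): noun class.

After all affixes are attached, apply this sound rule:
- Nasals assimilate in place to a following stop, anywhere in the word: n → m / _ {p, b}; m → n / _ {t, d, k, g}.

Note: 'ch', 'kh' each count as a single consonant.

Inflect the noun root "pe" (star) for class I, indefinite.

apel

Attach noun class class I a- (before consonant 'p') → ape.
Attach definiteness indefinite -l → apel.
Nasal assimilation: no change.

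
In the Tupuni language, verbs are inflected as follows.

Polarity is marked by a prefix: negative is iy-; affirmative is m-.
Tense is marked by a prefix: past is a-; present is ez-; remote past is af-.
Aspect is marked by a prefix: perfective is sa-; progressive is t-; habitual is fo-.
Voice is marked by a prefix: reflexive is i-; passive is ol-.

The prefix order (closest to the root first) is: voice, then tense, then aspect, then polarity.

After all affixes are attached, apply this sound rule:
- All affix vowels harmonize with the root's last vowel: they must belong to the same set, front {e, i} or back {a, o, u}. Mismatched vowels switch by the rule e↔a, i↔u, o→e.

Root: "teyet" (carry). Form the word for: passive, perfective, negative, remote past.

Attach voice passive ol- → olteyet.
Attach tense remote past af- → afolteyet.
Attach aspect perfective sa- → saafolteyet.
Attach polarity negative iy- → iysaafolteyet.
Apply vowel harmony: iysaafolteyet → iyseefelteyet.

iyseefelteyet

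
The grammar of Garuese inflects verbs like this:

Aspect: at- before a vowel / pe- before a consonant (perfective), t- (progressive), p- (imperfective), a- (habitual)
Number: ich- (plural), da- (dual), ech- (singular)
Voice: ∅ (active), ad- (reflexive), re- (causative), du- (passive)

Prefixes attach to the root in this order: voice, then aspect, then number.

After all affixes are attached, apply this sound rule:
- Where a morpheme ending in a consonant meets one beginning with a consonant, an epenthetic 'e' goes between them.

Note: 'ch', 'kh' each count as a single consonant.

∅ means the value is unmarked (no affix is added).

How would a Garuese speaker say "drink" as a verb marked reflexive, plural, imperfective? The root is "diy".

Attach voice reflexive ad- → addiy.
Attach aspect imperfective p- → paddiy.
Attach number plural ich- → ichpaddiy.
Apply epenthesis: ichpaddiy → ichepadediy.

ichepadediy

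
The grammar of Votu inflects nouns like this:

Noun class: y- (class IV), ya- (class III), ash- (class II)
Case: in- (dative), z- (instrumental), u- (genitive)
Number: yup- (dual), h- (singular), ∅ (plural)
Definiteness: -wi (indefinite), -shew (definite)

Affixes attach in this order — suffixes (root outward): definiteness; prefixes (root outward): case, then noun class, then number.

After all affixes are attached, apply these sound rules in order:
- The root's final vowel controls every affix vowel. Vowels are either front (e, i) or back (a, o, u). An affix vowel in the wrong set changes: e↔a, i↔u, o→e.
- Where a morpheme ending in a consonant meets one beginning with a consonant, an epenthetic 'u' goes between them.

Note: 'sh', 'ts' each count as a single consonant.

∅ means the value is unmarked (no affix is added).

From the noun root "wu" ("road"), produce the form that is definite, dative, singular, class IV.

huyunuwushaw

Attach definiteness definite -shew → wushew.
Attach case dative in- → inwushew.
Attach noun class class IV y- → yinwushew.
Attach number singular h- → hyinwushew.
Apply vowel harmony: hyinwushew → hyunwushaw.
Apply epenthesis: hyunwushaw → huyunuwushaw.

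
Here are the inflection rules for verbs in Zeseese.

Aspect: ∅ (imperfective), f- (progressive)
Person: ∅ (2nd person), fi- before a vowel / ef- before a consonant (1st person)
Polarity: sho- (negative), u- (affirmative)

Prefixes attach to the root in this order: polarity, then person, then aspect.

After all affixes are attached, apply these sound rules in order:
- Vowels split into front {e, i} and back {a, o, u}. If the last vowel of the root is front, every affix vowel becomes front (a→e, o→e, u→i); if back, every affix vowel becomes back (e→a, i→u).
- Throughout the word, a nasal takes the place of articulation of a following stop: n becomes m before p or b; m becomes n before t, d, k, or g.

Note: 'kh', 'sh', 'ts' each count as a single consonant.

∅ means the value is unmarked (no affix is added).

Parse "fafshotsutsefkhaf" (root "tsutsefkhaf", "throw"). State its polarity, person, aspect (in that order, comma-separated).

Segment: f-ef-sho-tsutsefkhaf.
polarity: sho- → negative.
person: fi/ef- → 1st person.
aspect: f- → progressive.

negative, 1st person, progressive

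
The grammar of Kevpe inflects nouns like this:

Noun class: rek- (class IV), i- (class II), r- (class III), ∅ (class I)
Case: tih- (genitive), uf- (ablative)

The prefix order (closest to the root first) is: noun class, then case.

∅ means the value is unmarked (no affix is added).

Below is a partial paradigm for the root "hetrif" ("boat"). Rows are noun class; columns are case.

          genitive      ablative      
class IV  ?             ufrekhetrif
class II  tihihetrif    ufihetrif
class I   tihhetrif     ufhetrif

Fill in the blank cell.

tihrekhetrif

Attach noun class class IV rek- → rekhetrif.
Attach case genitive tih- → tihrekhetrif.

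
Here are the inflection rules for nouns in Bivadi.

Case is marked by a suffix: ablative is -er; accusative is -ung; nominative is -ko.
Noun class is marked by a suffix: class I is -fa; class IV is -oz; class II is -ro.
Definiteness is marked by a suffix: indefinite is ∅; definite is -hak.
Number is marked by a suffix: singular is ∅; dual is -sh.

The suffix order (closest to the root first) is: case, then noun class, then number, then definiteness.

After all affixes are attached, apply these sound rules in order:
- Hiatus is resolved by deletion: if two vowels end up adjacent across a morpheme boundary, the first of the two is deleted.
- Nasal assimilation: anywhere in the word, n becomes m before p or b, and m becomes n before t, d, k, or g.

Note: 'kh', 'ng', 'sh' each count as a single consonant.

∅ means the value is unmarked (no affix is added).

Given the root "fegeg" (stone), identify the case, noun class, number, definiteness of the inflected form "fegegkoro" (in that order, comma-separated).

nominative, class II, singular, indefinite

Segment: fegeg-ko-ro.
case: -ko → nominative.
noun class: -ro → class II.
number: ∅ → singular.
definiteness: ∅ → indefinite.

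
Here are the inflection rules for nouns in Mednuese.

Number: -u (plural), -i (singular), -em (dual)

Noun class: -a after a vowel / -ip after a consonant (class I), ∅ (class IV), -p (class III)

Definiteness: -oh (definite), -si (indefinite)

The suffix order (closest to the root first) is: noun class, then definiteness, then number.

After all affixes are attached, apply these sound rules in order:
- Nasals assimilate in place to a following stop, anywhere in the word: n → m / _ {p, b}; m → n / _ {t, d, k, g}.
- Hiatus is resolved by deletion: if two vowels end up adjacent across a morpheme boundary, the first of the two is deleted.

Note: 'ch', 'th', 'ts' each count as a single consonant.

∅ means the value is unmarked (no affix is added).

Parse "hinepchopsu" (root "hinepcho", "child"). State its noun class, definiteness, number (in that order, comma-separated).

Segment: hinepcho-p-si-u.
noun class: -p → class III.
definiteness: -si → indefinite.
number: -u → plural.

class III, indefinite, plural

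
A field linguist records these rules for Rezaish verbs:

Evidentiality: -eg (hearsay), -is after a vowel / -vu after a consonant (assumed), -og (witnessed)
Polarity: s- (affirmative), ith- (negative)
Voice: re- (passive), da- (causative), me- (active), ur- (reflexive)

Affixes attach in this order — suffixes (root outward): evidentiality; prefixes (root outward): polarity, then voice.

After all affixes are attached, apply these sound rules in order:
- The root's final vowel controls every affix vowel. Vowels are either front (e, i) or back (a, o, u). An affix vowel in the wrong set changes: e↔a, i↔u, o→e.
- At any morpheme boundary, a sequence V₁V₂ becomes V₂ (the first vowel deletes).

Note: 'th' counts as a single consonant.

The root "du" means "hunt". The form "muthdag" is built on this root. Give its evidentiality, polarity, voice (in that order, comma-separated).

Segment: me-ith-du-eg.
evidentiality: -eg → hearsay.
polarity: ith- → negative.
voice: me- → active.

hearsay, negative, active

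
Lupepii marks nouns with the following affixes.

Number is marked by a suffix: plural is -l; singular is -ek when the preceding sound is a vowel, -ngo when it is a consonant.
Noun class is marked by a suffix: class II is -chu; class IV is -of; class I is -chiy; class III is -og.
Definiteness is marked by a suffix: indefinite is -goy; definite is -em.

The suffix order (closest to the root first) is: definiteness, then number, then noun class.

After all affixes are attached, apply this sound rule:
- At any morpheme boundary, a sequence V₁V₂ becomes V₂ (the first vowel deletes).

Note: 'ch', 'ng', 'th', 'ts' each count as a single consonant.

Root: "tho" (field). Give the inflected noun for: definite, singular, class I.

themngochiy

Attach definiteness definite -em → thoem.
Attach number singular -ngo (after consonant 'm') → thoemngo.
Attach noun class class I -chiy → thoemngochiy.
Apply vowel deletion: thoemngochiy → themngochiy.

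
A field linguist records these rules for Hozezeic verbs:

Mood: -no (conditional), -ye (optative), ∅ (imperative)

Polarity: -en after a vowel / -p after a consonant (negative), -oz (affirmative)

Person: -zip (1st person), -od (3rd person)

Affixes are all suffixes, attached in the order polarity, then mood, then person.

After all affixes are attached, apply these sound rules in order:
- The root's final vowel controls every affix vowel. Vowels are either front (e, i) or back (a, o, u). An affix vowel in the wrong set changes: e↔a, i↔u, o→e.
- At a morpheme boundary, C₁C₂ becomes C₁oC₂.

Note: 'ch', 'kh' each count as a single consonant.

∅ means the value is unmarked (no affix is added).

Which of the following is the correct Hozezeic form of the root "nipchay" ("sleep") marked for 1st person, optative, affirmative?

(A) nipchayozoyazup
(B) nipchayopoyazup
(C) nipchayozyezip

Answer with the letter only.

Attach polarity affirmative -oz → nipchayoz.
Attach mood optative -ye → nipchayozye.
Attach person 1st person -zip → nipchayozyezip.
Apply vowel harmony: nipchayozyezip → nipchayozyazup.
Apply epenthesis: nipchayozyazup → nipchayozoyazup.
So the correct form is nipchayozoyazup, option (A).
(C) nipchayozyezip is wrong: it fails to apply the sound rule(s).
(B) nipchayopoyazup is wrong: it uses negative instead of affirmative for polarity.

A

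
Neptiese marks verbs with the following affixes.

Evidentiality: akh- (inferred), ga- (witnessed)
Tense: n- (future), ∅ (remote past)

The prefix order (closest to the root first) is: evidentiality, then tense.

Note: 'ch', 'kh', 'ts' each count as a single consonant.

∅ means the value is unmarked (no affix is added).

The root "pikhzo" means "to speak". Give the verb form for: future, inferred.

Attach evidentiality inferred akh- → akhpikhzo.
Attach tense future n- → nakhpikhzo.

nakhpikhzo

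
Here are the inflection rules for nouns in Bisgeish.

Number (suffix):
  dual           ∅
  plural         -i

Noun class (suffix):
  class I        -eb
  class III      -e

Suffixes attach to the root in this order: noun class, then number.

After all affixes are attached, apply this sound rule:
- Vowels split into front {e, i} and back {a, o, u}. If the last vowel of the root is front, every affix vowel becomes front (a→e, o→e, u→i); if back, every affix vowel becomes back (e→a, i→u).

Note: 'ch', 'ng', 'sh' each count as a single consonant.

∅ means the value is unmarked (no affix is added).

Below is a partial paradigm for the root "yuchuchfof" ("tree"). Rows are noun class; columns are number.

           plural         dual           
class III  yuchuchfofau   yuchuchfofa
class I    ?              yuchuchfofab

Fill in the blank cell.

Attach noun class class I -eb → yuchuchfofeb.
Attach number plural -i → yuchuchfofebi.
Apply vowel harmony: yuchuchfofebi → yuchuchfofabu.

yuchuchfofabu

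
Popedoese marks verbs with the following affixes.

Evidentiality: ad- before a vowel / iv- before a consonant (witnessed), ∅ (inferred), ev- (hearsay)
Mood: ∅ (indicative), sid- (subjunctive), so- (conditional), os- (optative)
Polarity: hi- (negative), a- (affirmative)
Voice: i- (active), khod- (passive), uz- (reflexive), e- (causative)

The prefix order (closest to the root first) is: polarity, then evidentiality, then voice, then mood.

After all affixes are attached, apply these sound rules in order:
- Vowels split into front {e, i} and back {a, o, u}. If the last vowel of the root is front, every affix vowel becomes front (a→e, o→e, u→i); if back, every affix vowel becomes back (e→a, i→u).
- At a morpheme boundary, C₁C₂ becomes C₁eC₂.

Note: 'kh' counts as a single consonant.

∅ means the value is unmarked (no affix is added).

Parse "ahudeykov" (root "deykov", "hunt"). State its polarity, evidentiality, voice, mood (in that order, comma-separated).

negative, inferred, causative, indicative

Segment: e-hi-deykov.
polarity: hi- → negative.
evidentiality: ∅ → inferred.
voice: e- → causative.
mood: ∅ → indicative.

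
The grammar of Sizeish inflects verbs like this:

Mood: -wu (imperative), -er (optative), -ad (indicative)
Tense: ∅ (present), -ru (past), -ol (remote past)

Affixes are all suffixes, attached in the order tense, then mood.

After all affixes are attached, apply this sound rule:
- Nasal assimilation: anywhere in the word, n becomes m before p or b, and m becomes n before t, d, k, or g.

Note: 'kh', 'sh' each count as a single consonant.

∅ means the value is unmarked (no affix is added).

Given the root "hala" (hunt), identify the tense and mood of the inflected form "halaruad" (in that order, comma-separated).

past, indicative

Segment: hala-ru-ad.
tense: -ru → past.
mood: -ad → indicative.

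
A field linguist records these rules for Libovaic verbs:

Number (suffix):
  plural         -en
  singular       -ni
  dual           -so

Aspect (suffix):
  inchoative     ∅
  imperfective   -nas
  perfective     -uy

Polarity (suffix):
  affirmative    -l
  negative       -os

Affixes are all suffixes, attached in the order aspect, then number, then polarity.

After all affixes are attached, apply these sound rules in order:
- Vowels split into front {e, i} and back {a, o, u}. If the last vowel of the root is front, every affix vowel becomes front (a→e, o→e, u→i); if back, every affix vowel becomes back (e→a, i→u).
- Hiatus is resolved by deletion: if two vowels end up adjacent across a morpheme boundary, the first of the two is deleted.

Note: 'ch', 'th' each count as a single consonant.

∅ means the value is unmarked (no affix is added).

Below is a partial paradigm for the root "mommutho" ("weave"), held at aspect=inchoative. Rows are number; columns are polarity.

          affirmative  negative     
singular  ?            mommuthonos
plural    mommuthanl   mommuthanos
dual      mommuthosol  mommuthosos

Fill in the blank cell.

aspect = inchoative: zero marking, form stays mommutho.
Attach number singular -ni → mommuthoni.
Attach polarity affirmative -l → mommuthonil.
Apply vowel harmony: mommuthonil → mommuthonul.
Vowel deletion: no change.

mommuthonul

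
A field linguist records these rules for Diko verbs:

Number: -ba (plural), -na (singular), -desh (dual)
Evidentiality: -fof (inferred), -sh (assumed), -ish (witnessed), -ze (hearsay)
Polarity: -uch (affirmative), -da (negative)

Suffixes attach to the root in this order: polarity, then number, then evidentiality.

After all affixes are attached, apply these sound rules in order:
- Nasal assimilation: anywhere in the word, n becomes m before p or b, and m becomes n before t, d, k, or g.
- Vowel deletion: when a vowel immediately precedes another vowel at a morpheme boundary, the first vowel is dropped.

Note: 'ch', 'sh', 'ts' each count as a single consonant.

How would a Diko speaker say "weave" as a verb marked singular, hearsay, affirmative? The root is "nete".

netuchnaze

Attach polarity affirmative -uch → neteuch.
Attach number singular -na → neteuchna.
Attach evidentiality hearsay -ze → neteuchnaze.
Nasal assimilation: no change.
Apply vowel deletion: neteuchnaze → netuchnaze.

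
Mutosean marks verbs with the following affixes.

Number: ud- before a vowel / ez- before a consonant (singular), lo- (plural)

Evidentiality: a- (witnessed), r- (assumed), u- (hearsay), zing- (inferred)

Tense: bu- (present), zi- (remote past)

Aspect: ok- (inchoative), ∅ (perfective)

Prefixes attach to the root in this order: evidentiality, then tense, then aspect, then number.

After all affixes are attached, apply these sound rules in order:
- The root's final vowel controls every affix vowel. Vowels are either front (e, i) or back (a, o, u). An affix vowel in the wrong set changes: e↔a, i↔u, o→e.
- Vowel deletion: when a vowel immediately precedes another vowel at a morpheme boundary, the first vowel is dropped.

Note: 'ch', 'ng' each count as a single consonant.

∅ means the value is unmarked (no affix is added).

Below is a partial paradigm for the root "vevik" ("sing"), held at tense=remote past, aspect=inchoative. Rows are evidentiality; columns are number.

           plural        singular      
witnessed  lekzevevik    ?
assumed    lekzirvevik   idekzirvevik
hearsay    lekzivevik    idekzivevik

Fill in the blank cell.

idekzevevik

Attach evidentiality witnessed a- → avevik.
Attach tense remote past zi- → ziavevik.
Attach aspect inchoative ok- → okziavevik.
Attach number singular ud- (before vowel 'o') → udokziavevik.
Apply vowel harmony: udokziavevik → idekzievevik.
Apply vowel deletion: idekzievevik → idekzevevik.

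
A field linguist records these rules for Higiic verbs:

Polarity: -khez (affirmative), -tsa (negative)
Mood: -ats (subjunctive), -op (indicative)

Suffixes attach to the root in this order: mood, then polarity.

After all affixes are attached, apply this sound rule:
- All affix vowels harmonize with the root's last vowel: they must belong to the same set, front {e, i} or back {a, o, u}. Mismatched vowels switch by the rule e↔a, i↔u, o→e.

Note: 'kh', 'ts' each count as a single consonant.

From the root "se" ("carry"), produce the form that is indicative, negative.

Attach mood indicative -op → seop.
Attach polarity negative -tsa → seoptsa.
Apply vowel harmony: seoptsa → seeptse.

seeptse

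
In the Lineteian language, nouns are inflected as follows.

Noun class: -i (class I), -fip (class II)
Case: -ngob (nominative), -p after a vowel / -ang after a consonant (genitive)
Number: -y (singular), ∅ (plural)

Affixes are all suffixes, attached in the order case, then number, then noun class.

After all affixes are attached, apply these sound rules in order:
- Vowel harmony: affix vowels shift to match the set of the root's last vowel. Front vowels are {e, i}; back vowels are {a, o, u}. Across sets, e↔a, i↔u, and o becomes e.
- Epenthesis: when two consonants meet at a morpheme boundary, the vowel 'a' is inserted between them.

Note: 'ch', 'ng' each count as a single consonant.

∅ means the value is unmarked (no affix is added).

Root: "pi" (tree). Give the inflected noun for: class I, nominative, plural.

pingebi

Attach case nominative -ngob → pingob.
number = plural: zero marking, form stays pingob.
Attach noun class class I -i → pingobi.
Apply vowel harmony: pingobi → pingebi.
Epenthesis: no change.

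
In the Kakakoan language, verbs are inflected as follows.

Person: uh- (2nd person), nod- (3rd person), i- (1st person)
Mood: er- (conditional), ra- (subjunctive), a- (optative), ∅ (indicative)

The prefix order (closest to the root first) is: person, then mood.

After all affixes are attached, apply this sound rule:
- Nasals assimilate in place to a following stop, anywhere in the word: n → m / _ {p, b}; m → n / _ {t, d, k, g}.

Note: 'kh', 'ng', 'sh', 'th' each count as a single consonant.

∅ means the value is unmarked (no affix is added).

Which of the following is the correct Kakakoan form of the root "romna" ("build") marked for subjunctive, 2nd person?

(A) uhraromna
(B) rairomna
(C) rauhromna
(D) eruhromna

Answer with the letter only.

C

Attach person 2nd person uh- → uhromna.
Attach mood subjunctive ra- → rauhromna.
Nasal assimilation: no change.
So the correct form is rauhromna, option (C).
(D) eruhromna is wrong: it uses conditional instead of subjunctive for mood.
(A) uhraromna is wrong: it has the affixes in the wrong order.
(B) rairomna is wrong: it uses 1st person instead of 2nd person for person.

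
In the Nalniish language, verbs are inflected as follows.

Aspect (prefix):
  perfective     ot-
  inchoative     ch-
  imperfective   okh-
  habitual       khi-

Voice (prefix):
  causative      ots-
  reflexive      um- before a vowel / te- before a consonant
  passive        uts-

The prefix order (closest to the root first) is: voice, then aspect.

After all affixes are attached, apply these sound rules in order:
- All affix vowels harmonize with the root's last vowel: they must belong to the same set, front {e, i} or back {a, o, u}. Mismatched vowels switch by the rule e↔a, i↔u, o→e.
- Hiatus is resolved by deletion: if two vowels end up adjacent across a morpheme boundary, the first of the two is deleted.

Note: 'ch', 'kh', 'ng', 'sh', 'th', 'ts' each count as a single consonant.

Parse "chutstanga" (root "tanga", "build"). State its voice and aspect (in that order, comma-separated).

passive, inchoative

Segment: ch-uts-tanga.
voice: uts- → passive.
aspect: ch- → inchoative.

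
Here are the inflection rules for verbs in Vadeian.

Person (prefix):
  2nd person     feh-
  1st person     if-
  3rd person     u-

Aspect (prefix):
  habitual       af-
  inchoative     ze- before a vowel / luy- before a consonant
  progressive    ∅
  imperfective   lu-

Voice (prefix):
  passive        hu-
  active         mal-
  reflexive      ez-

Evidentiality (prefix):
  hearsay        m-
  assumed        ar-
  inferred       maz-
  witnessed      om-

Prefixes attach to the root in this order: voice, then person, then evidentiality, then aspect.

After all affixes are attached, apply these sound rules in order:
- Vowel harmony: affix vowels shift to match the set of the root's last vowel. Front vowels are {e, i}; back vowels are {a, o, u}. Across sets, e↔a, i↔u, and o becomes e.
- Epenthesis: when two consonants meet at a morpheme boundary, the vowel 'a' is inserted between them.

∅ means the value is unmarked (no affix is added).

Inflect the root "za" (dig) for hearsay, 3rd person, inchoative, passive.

Attach voice passive hu- → huza.
Attach person 3rd person u- → uhuza.
Attach evidentiality hearsay m- → muhuza.
Attach aspect inchoative luy- (before consonant 'm') → luymuhuza.
Vowel harmony: no change.
Apply epenthesis: luymuhuza → luyamuhuza.

luyamuhuza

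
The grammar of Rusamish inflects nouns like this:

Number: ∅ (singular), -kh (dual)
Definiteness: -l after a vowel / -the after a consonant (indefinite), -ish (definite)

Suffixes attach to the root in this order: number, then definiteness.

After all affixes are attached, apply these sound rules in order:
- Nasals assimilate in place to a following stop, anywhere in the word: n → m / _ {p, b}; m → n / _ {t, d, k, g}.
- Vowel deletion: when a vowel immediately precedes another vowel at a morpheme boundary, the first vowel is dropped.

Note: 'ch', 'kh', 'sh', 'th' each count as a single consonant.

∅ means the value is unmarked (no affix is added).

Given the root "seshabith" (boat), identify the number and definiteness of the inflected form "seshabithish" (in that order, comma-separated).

Segment: seshabith-ish.
number: ∅ → singular.
definiteness: -ish → definite.

singular, definite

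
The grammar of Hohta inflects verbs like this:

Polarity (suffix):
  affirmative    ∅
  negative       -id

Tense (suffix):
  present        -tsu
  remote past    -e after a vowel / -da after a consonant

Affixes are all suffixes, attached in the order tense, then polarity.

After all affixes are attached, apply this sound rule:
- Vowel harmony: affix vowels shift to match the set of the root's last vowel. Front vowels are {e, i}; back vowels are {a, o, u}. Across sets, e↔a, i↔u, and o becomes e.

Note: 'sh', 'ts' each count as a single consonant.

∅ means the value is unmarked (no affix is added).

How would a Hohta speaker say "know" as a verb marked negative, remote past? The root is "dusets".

dusetsdeid

Attach tense remote past -da (after consonant 'ts') → dusetsda.
Attach polarity negative -id → dusetsdaid.
Apply vowel harmony: dusetsdaid → dusetsdeid.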